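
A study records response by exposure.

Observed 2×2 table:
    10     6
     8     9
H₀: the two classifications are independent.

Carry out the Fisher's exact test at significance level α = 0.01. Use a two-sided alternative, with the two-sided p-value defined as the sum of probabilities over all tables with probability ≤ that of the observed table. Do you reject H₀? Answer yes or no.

reject H₀: no

Margins: r₁=16, r₂=17, c₁=18, c₂=15, n=33
p_obs = C(16,10)·C(17,8)/C(33,18); sum pmf over tables with pmf ≤ p_obs
p-value (two-sided) = 0.49053
At α=0.01: p ≥ α → fail to reject H₀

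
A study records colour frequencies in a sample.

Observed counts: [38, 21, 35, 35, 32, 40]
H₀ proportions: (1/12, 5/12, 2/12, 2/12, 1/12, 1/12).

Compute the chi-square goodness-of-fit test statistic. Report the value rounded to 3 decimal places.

n = 201; E_i = n·p_i = [16.75, 83.75, 33.50, 33.50, 16.75, 16.75]
χ² = (38−16.75)²/16.75 + (21−83.75)²/83.75 + (35−33.50)²/33.50 + (35−33.50)²/33.50 + (32−16.75)²/16.75 + (40−16.75)²/16.75 = 120.2657
df = 5

test statistic = 120.266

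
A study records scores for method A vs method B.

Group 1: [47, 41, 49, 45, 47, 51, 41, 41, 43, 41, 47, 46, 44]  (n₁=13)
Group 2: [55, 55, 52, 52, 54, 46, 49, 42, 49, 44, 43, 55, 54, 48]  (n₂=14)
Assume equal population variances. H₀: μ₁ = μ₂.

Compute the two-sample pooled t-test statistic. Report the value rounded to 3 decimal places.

x̄₁=44.846, s₁=3.338, n₁=13
x̄₂=49.857, s₂=4.688, n₂=14
s_p² = [12·3.338² + 13·4.688²]/25 = 16.7763
SE = √(s_p²·(1/13+1/14)) = 1.5776
t = (44.846−49.857)/1.5776 = -3.1764
df = 25

test statistic = -3.176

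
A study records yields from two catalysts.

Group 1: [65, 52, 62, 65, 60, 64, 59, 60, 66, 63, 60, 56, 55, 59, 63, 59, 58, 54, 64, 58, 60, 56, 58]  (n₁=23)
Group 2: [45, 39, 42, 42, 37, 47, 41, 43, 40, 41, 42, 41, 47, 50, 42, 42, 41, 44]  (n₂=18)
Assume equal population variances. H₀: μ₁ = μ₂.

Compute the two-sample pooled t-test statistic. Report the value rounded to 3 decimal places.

test statistic = 15.713

x̄₁=59.826, s₁=3.762, n₁=23
x̄₂=42.556, s₂=3.110, n₂=18
s_p² = [22·3.762² + 17·3.110²]/39 = 12.1987
SE = √(s_p²·(1/23+1/18)) = 1.0991
t = (59.826−42.556)/1.0991 = 15.7129
df = 39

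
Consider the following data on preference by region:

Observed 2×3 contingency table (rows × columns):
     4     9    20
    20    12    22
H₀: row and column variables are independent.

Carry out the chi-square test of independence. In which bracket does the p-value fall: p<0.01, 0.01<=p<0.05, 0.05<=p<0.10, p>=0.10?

p-value bracket: 0.01<=p<0.05

Row totals [33, 54], col totals [24, 21, 42], n=87
χ² = (4−9.10)²/9.10 + (9−7.97)²/7.97 + (20−15.93)²/15.93 + (20−14.90)²/14.90 + (12−13.03)²/13.03 + (22−26.07)²/26.07 = 6.5002
df = 2
p-value (upper-tail) = 0.03877
→ bracket: 0.01<=p<0.05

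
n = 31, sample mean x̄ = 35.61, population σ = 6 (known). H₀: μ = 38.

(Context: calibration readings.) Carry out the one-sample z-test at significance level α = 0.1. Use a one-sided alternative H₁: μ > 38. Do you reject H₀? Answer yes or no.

reject H₀: no

SE = σ/√n = 6/√31 = 1.0776
z = (x̄−μ₀)/SE = (35.61−38)/1.0776 = -2.2178
p-value (one-sided, H₁ greater) = 0.98672
At α=0.1: p ≥ α → fail to reject H₀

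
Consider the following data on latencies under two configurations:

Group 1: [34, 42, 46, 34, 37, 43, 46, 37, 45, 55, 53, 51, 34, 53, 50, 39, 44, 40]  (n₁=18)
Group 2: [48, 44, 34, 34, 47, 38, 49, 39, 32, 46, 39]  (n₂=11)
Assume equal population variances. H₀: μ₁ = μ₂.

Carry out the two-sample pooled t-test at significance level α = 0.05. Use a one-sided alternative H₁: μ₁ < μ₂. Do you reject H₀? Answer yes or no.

x̄₁=43.500, s₁=6.930, n₁=18
x̄₂=40.909, s₂=6.156, n₂=11
s_p² = [17·6.930² + 10·6.156²]/27 = 44.2744
SE = √(s_p²·(1/18+1/11)) = 2.5465
t = (43.500−40.909)/2.5465 = 1.0174
df = 27
p-value (one-sided, H₁ less) = 0.84101
At α=0.05: p ≥ α → fail to reject H₀

reject H₀: no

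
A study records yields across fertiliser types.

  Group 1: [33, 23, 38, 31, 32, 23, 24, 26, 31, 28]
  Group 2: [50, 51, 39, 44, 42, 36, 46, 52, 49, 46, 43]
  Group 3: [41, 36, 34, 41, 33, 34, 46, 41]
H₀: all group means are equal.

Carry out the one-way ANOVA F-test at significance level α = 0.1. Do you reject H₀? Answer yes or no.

Group means [28.90, 45.27, 38.25], grand mean 37.690
SSB = Σnᵢ(x̄ᵢ−x̄)² = 1407.625; SSW = ΣΣ(x−x̄ᵢ)² = 630.582
MSB = 1407.625/2 = 703.8125; MSW = 630.582/26 = 24.2531
F = MSB/MSW = 29.0194
df = (2, 26)
p-value (upper-tail) = 0.00000
At α=0.1: p < α → reject H₀

reject H₀: yes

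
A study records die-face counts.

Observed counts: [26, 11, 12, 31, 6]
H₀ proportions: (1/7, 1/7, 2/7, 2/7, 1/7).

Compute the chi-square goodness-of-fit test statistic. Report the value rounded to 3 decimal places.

n = 86; E_i = n·p_i = [12.29, 12.29, 24.57, 24.57, 12.29]
χ² = (26−12.29)²/12.29 + (11−12.29)²/12.29 + (12−24.57)²/24.57 + (31−24.57)²/24.57 + (6−12.29)²/12.29 = 26.7733
df = 4

test statistic = 26.773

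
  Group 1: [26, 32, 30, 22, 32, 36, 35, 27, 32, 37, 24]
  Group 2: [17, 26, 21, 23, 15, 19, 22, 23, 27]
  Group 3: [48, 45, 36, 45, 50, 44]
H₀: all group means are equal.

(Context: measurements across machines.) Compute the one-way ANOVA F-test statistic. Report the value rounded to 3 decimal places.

test statistic = 45.995

Group means [30.27, 21.44, 44.67], grand mean 30.538
SSB = Σnᵢ(x̄ᵢ−x̄)² = 1942.724; SSW = ΣΣ(x−x̄ᵢ)² = 485.737
MSB = 1942.724/2 = 971.3621; MSW = 485.737/23 = 21.1190
F = MSB/MSW = 45.9947
df = (2, 23)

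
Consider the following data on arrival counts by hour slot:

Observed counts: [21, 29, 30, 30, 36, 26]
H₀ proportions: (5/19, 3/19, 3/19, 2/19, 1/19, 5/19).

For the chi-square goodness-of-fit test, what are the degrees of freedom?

degrees of freedom = 5

df = k − 1 = 6 − 1 = 5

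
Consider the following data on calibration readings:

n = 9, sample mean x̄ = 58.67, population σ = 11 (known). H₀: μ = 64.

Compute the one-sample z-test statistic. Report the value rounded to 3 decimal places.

test statistic = -1.454

SE = σ/√n = 11/√9 = 3.6667
z = (x̄−μ₀)/SE = (58.67−64)/3.6667 = -1.4536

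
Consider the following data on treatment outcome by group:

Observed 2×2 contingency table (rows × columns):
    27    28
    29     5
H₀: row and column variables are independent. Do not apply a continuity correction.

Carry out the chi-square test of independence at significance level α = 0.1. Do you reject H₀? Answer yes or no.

Row totals [55, 34], col totals [56, 33], n=89
χ² = (27−34.61)²/34.61 + (28−20.39)²/20.39 + (29−21.39)²/21.39 + (5−12.61)²/12.61 = 11.8039
df = 1
p-value (upper-tail) = 0.00059
At α=0.1: p < α → reject H₀

reject H₀: yes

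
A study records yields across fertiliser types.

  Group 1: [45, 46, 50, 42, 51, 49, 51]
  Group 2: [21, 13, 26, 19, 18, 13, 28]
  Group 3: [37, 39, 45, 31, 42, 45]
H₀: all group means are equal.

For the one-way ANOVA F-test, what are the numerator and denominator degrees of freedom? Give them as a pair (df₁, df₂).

degrees of freedom = [2, 17]

k = 3 groups, N = 20 total
df = (k−1, N−k) = (3−1, 20−3) = (2, 17)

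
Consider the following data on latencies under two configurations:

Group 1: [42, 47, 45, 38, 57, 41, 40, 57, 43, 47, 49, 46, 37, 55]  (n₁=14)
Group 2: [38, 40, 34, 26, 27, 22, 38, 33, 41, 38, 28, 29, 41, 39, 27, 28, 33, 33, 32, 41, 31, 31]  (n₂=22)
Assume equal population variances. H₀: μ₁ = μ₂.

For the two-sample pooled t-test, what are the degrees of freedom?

df = n₁ + n₂ − 2 = 14 + 22 − 2 = 34

degrees of freedom = 34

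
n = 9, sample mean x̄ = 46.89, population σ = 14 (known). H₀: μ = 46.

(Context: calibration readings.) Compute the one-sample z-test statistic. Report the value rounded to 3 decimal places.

test statistic = 0.191

SE = σ/√n = 14/√9 = 4.6667
z = (x̄−μ₀)/SE = (46.89−46)/4.6667 = 0.1907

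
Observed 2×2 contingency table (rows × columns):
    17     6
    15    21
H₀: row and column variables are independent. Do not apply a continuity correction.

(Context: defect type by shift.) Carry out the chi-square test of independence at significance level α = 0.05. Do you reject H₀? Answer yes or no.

reject H₀: yes

Row totals [23, 36], col totals [32, 27], n=59
χ² = (17−12.47)²/12.47 + (6−10.53)²/10.53 + (15−19.53)²/19.53 + (21−16.47)²/16.47 = 5.8794
df = 1
p-value (upper-tail) = 0.01532
At α=0.05: p < α → reject H₀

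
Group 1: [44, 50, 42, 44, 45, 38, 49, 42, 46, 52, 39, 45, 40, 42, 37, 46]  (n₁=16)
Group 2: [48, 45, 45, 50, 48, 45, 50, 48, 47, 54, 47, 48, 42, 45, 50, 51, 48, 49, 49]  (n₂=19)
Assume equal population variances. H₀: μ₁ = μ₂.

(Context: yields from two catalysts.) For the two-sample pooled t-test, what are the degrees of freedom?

degrees of freedom = 33

df = n₁ + n₂ − 2 = 16 + 19 − 2 = 33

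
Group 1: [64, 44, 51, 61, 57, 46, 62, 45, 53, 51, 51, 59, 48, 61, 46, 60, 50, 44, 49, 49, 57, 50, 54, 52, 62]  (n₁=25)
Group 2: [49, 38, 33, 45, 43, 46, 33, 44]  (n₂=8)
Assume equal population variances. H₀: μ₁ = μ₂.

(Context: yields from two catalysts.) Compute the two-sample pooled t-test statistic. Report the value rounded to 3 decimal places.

test statistic = 4.626

x̄₁=53.040, s₁=6.262, n₁=25
x̄₂=41.375, s₂=6.022, n₂=8
s_p² = [24·6.262² + 7·6.022²]/31 = 38.5431
SE = √(s_p²·(1/25+1/8)) = 2.5218
t = (53.040−41.375)/2.5218 = 4.6256
df = 31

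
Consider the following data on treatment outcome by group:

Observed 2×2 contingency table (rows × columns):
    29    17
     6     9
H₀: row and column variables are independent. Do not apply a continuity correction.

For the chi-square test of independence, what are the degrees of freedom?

df = (r−1)(c−1) = (2−1)·(2−1) = 1

degrees of freedom = 1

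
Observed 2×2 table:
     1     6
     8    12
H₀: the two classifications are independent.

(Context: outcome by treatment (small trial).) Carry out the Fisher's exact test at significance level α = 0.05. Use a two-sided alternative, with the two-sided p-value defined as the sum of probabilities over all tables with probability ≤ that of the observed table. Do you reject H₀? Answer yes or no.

Margins: r₁=7, r₂=20, c₁=9, c₂=18, n=27
p_obs = C(7,1)·C(20,8)/C(27,9); sum pmf over tables with pmf ≤ p_obs
p-value (two-sided) = 0.36321
At α=0.05: p ≥ α → fail to reject H₀

reject H₀: no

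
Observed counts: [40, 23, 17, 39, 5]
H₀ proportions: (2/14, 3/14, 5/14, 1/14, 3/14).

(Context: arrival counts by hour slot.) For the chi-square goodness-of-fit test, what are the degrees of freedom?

degrees of freedom = 4

df = k − 1 = 5 − 1 = 4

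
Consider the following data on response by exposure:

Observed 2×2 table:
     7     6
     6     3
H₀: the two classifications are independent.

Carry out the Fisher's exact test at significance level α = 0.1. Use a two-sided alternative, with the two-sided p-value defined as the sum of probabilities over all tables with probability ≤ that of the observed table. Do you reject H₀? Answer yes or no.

Margins: r₁=13, r₂=9, c₁=13, c₂=9, n=22
p_obs = C(13,7)·C(9,6)/C(22,13); sum pmf over tables with pmf ≤ p_obs
p-value (two-sided) = 0.67399
At α=0.1: p ≥ α → fail to reject H₀

reject H₀: no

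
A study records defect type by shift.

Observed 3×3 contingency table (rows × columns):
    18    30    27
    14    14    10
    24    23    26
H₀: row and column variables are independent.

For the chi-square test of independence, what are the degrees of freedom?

degrees of freedom = 4

df = (r−1)(c−1) = (3−1)·(3−1) = 4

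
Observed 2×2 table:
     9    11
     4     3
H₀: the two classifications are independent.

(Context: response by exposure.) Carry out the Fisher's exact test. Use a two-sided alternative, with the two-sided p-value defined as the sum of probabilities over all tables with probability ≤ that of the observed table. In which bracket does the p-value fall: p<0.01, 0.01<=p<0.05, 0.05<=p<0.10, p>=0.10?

Margins: r₁=20, r₂=7, c₁=13, c₂=14, n=27
p_obs = C(20,9)·C(7,4)/C(27,13); sum pmf over tables with pmf ≤ p_obs
p-value (two-sided) = 0.67762
→ bracket: p>=0.10

p-value bracket: p>=0.10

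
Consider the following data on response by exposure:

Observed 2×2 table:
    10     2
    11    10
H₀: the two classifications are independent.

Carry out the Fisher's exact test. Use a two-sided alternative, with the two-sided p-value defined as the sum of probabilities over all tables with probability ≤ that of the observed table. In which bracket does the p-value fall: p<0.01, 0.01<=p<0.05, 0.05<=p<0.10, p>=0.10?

p-value bracket: p>=0.10

Margins: r₁=12, r₂=21, c₁=21, c₂=12, n=33
p_obs = C(12,10)·C(21,11)/C(33,21); sum pmf over tables with pmf ≤ p_obs
p-value (two-sided) = 0.13300
→ bracket: p>=0.10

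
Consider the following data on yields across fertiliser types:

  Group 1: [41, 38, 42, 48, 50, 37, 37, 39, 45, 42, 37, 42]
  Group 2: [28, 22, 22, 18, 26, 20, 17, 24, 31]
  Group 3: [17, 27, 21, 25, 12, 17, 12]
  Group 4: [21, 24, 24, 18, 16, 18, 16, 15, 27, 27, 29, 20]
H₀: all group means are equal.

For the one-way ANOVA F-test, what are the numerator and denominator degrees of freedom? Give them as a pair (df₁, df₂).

degrees of freedom = [3, 36]

k = 4 groups, N = 40 total
df = (k−1, N−k) = (4−1, 40−4) = (3, 36)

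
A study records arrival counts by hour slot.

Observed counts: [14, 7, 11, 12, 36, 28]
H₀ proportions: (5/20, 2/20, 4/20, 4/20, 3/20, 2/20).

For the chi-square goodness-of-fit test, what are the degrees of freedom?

df = k − 1 = 6 − 1 = 5

degrees of freedom = 5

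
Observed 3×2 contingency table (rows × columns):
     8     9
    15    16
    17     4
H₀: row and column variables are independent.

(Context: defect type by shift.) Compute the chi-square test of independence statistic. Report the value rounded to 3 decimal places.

Row totals [17, 31, 21], col totals [40, 29], n=69
χ² = (8−9.86)²/9.86 + (9−7.14)²/7.14 + (15−17.97)²/17.97 + (16−13.03)²/13.03 + (17−12.17)²/12.17 + (4−8.83)²/8.83 = 6.5516
df = 2

test statistic = 6.552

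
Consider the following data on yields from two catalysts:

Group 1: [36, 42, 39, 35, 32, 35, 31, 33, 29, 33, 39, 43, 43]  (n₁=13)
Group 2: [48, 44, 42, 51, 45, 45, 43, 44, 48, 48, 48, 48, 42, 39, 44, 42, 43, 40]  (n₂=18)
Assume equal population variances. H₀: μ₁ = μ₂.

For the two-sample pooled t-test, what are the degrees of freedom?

df = n₁ + n₂ − 2 = 13 + 18 − 2 = 29

degrees of freedom = 29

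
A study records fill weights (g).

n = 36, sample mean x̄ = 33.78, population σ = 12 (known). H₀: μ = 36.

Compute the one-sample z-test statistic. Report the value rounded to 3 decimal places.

test statistic = -1.110

SE = σ/√n = 12/√36 = 2.0000
z = (x̄−μ₀)/SE = (33.78−36)/2.0000 = -1.1100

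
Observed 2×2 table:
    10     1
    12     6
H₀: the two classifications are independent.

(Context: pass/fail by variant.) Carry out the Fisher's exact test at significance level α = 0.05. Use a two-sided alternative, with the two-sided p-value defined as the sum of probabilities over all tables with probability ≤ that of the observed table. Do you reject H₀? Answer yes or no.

Margins: r₁=11, r₂=18, c₁=22, c₂=7, n=29
p_obs = C(11,10)·C(18,12)/C(29,22); sum pmf over tables with pmf ≤ p_obs
p-value (two-sided) = 0.20205
At α=0.05: p ≥ α → fail to reject H₀

reject H₀: no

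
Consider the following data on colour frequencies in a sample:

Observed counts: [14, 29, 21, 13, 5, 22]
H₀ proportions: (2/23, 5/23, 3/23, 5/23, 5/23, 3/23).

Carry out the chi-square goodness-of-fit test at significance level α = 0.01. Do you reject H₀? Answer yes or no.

n = 104; E_i = n·p_i = [9.04, 22.61, 13.57, 22.61, 22.61, 13.57]
χ² = (14−9.04)²/9.04 + (29−22.61)²/22.61 + (21−13.57)²/13.57 + (13−22.61)²/22.61 + (5−22.61)²/22.61 + (22−13.57)²/13.57 = 31.6410
df = 5
p-value (upper-tail) = 0.00001
At α=0.01: p < α → reject H₀

reject H₀: yes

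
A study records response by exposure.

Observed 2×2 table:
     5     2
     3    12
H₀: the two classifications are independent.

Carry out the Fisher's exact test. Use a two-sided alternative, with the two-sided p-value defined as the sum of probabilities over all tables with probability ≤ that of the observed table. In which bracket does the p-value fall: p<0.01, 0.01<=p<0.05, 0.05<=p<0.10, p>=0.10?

Margins: r₁=7, r₂=15, c₁=8, c₂=14, n=22
p_obs = C(7,5)·C(15,3)/C(22,8); sum pmf over tables with pmf ≤ p_obs
p-value (two-sided) = 0.05235
→ bracket: 0.05<=p<0.10

p-value bracket: 0.05<=p<0.10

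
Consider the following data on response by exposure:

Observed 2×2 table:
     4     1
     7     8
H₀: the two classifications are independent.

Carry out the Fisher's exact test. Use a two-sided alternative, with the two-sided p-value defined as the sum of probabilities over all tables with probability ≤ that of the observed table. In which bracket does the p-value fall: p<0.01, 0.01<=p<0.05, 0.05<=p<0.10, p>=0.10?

p-value bracket: p>=0.10

Margins: r₁=5, r₂=15, c₁=11, c₂=9, n=20
p_obs = C(5,4)·C(15,7)/C(20,11); sum pmf over tables with pmf ≤ p_obs
p-value (two-sided) = 0.31889
→ bracket: p>=0.10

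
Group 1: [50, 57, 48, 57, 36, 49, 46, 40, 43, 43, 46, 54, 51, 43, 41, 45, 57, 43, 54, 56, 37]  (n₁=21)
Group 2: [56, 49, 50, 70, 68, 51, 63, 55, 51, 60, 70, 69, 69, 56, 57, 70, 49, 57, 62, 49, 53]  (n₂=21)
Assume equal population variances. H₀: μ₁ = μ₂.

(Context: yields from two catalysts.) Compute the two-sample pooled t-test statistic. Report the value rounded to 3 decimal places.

x̄₁=47.429, s₁=6.638, n₁=21
x̄₂=58.762, s₂=7.924, n₂=21
s_p² = [20·6.638² + 20·7.924²]/40 = 53.4238
SE = √(s_p²·(1/21+1/21)) = 2.2557
t = (47.429−58.762)/2.2557 = -5.0244
df = 40

test statistic = -5.024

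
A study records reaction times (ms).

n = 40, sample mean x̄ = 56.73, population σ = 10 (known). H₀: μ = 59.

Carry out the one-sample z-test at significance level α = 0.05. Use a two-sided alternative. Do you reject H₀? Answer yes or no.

SE = σ/√n = 10/√40 = 1.5811
z = (x̄−μ₀)/SE = (56.73−59)/1.5811 = -1.4357
p-value (two-sided) = 0.15110
At α=0.05: p ≥ α → fail to reject H₀

reject H₀: no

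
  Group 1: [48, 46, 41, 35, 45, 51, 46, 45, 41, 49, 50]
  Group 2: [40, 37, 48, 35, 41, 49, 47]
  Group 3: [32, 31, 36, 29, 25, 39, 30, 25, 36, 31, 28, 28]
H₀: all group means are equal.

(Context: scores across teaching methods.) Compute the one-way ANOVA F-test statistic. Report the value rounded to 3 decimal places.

Group means [45.18, 42.43, 30.83], grand mean 38.800
SSB = Σnᵢ(x̄ᵢ−x̄)² = 1301.783; SSW = ΣΣ(x−x̄ᵢ)² = 617.017
MSB = 1301.783/2 = 650.8913; MSW = 617.017/27 = 22.8525
F = MSB/MSW = 28.4823
df = (2, 27)

test statistic = 28.482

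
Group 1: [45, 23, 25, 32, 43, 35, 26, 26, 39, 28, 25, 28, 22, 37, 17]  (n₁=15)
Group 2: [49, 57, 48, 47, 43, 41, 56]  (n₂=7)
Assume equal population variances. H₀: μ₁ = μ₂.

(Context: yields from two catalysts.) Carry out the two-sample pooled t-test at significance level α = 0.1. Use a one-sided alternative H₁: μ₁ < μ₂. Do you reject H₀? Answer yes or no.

reject H₀: yes

x̄₁=30.067, s₁=8.128, n₁=15
x̄₂=48.714, s₂=6.020, n₂=7
s_p² = [14·8.128² + 6·6.020²]/20 = 57.1181
SE = √(s_p²·(1/15+1/7)) = 3.4594
t = (30.067−48.714)/3.4594 = -5.3904
df = 20
p-value (one-sided, H₁ less) = 0.00001
At α=0.1: p < α → reject H₀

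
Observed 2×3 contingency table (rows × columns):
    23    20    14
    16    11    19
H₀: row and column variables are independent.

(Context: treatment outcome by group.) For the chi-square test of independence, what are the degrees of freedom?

degrees of freedom = 2

df = (r−1)(c−1) = (2−1)·(3−1) = 2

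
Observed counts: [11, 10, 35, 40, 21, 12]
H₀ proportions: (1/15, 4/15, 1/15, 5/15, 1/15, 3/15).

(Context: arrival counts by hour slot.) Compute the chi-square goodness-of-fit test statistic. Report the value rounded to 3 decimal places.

n = 129; E_i = n·p_i = [8.60, 34.40, 8.60, 43.00, 8.60, 25.80]
χ² = (11−8.60)²/8.60 + (10−34.40)²/34.40 + (35−8.60)²/8.60 + (40−43.00)²/43.00 + (21−8.60)²/8.60 + (12−25.80)²/25.80 = 124.4884
df = 5

test statistic = 124.488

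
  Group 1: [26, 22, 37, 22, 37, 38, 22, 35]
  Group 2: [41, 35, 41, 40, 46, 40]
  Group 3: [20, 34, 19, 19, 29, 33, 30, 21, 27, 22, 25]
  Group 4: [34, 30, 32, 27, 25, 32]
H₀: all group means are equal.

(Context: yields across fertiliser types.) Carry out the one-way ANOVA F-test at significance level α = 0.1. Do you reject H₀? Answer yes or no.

reject H₀: yes

Group means [29.88, 40.50, 25.36, 30.00], grand mean 30.355
SSB = Σnᵢ(x̄ᵢ−x̄)² = 894.176; SSW = ΣΣ(x−x̄ᵢ)² = 824.920
MSB = 894.176/3 = 298.0588; MSW = 824.920/27 = 30.5526
F = MSB/MSW = 9.7556
df = (3, 27)
p-value (upper-tail) = 0.00016
At α=0.1: p < α → reject H₀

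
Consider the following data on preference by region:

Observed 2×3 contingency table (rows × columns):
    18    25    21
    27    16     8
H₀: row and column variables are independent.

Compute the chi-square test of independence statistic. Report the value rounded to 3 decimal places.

test statistic = 8.239

Row totals [64, 51], col totals [45, 41, 29], n=115
χ² = (18−25.04)²/25.04 + (25−22.82)²/22.82 + (21−16.14)²/16.14 + (27−19.96)²/19.96 + (16−18.18)²/18.18 + (8−12.86)²/12.86 = 8.2389
df = 2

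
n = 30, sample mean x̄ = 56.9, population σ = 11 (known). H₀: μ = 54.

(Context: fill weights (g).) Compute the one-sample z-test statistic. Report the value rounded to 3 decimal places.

test statistic = 1.444

SE = σ/√n = 11/√30 = 2.0083
z = (x̄−μ₀)/SE = (56.9−54)/2.0083 = 1.4440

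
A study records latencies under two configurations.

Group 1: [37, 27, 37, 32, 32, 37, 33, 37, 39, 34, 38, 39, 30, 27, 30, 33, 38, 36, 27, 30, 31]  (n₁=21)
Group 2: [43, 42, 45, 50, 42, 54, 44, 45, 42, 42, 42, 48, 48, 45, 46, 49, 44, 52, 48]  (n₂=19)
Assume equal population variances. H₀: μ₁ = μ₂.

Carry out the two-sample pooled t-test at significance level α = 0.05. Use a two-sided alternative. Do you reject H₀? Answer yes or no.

x̄₁=33.524, s₁=4.070, n₁=21
x̄₂=45.842, s₂=3.625, n₂=19
s_p² = [20·4.070² + 18·3.625²]/38 = 14.9412
SE = √(s_p²·(1/21+1/19)) = 1.2239
t = (33.524−45.842)/1.2239 = -10.0650
df = 38
p-value (two-sided) = 0.00000
At α=0.05: p < α → reject H₀

reject H₀: yes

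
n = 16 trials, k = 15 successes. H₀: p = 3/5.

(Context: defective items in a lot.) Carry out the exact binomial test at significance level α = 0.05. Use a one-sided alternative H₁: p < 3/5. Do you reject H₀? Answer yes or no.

Exact binomial: n=16, k=15, p₀=3/5=0.6000
P(X≤15) from Σ C(n,i)·p₀^i·(1−p₀)^(n−i)
p-value (one-sided, H₁ less) = 0.99972
At α=0.05: p ≥ α → fail to reject H₀

reject H₀: no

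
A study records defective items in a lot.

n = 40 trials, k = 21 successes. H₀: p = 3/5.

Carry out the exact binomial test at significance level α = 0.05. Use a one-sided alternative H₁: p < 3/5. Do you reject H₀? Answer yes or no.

reject H₀: no

Exact binomial: n=40, k=21, p₀=3/5=0.6000
P(X≤21) from Σ C(n,i)·p₀^i·(1−p₀)^(n−i)
p-value (one-sided, H₁ less) = 0.20893
At α=0.05: p ≥ α → fail to reject H₀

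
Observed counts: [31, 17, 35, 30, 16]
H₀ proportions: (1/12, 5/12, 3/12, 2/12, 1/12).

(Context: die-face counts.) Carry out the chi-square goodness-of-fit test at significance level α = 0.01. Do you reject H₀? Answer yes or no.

n = 129; E_i = n·p_i = [10.75, 53.75, 32.25, 21.50, 10.75]
χ² = (31−10.75)²/10.75 + (17−53.75)²/53.75 + (35−32.25)²/32.25 + (30−21.50)²/21.50 + (16−10.75)²/10.75 = 69.4310
df = 4
p-value (upper-tail) = 0.00000
At α=0.01: p < α → reject H₀

reject H₀: yes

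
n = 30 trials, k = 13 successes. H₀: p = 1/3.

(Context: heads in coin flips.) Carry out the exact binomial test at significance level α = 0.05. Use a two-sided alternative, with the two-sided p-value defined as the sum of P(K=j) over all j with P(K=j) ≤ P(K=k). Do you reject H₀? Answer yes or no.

Exact binomial: n=30, k=13, p₀=1/3=0.3333
P(X=j) = C(n,j)·p₀^j·(1−p₀)^(n−j); p = Σ P(X=j) over j with P(X=j) ≤ P(X=13)
p-value (two-sided) = 0.24985
At α=0.05: p ≥ α → fail to reject H₀

reject H₀: no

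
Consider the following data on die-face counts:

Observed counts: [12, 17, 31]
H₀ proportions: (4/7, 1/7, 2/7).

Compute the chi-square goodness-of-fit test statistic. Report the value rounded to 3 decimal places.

test statistic = 33.975

n = 60; E_i = n·p_i = [34.29, 8.57, 17.14]
χ² = (12−34.29)²/34.29 + (17−8.57)²/8.57 + (31−17.14)²/17.14 = 33.9750
df = 2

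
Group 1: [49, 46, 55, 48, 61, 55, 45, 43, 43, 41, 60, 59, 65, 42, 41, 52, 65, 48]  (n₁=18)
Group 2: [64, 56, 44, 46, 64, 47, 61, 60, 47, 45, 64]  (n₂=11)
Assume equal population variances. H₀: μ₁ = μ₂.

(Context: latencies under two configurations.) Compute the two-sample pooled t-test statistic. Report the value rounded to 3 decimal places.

test statistic = -1.050

x̄₁=51.000, s₁=8.268, n₁=18
x̄₂=54.364, s₂=8.547, n₂=11
s_p² = [17·8.268² + 10·8.547²]/27 = 70.0943
SE = √(s_p²·(1/18+1/11)) = 3.2041
t = (51.000−54.364)/3.2041 = -1.0498
df = 27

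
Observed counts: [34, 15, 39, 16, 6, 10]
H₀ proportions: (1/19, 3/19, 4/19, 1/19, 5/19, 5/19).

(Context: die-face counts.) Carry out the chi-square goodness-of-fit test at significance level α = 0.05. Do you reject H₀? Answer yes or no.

n = 120; E_i = n·p_i = [6.32, 18.95, 25.26, 6.32, 31.58, 31.58]
χ² = (34−6.32)²/6.32 + (15−18.95)²/18.95 + (39−25.26)²/25.26 + (16−6.32)²/6.32 + (6−31.58)²/31.58 + (10−31.58)²/31.58 = 179.9546
df = 5
p-value (upper-tail) = 0.00000
At α=0.05: p < α → reject H₀

reject H₀: yes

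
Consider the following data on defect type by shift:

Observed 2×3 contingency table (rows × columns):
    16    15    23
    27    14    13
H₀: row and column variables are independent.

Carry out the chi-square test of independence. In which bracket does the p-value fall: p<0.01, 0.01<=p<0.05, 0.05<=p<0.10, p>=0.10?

p-value bracket: 0.05<=p<0.10

Row totals [54, 54], col totals [43, 29, 36], n=108
χ² = (16−21.50)²/21.50 + (15−14.50)²/14.50 + (23−18.00)²/18.00 + (27−21.50)²/21.50 + (14−14.50)²/14.50 + (13−18.00)²/18.00 = 5.6262
df = 2
p-value (upper-tail) = 0.06002
→ bracket: 0.05<=p<0.10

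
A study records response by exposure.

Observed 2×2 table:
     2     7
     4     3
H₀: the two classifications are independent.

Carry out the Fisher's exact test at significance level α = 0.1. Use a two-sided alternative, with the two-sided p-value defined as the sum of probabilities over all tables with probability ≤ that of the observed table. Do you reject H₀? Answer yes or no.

Margins: r₁=9, r₂=7, c₁=6, c₂=10, n=16
p_obs = C(9,2)·C(7,4)/C(16,6); sum pmf over tables with pmf ≤ p_obs
p-value (two-sided) = 0.30245
At α=0.1: p ≥ α → fail to reject H₀

reject H₀: no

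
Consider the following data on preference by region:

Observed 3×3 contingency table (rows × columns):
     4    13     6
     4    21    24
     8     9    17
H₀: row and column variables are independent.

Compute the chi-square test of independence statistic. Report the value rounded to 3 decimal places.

Row totals [23, 49, 34], col totals [16, 43, 47], n=106
χ² = (4−3.47)²/3.47 + (13−9.33)²/9.33 + (6−10.20)²/10.20 + (4−7.40)²/7.40 + (21−19.88)²/19.88 + (24−21.73)²/21.73 + (8−5.13)²/5.13 + (9−13.79)²/13.79 + (17−15.08)²/15.08 = 8.6264
df = 4

test statistic = 8.626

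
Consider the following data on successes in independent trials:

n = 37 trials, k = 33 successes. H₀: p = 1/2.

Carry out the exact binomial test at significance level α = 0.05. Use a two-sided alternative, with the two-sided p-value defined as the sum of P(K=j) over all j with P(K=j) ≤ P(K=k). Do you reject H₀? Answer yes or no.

reject H₀: yes

Exact binomial: n=37, k=33, p₀=1/2=0.5000
P(X=j) = C(n,j)·p₀^j·(1−p₀)^(n−j); p = Σ P(X=j) over j with P(X=j) ≤ P(X=33)
p-value (two-sided) = 0.00000
At α=0.05: p < α → reject H₀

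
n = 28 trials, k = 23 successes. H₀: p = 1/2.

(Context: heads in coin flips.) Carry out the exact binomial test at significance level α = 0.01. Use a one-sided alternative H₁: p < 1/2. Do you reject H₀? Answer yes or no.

Exact binomial: n=28, k=23, p₀=1/2=0.5000
P(X≤23) from Σ C(n,i)·p₀^i·(1−p₀)^(n−i)
p-value (one-sided, H₁ less) = 0.99991
At α=0.01: p ≥ α → fail to reject H₀

reject H₀: no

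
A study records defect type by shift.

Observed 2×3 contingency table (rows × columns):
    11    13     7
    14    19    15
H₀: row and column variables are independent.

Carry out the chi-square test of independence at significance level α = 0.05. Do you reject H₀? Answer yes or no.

reject H₀: no

Row totals [31, 48], col totals [25, 32, 22], n=79
χ² = (11−9.81)²/9.81 + (13−12.56)²/12.56 + (7−8.63)²/8.63 + (14−15.19)²/15.19 + (19−19.44)²/19.44 + (15−13.37)²/13.37 = 0.7716
df = 2
p-value (upper-tail) = 0.67991
At α=0.05: p ≥ α → fail to reject H₀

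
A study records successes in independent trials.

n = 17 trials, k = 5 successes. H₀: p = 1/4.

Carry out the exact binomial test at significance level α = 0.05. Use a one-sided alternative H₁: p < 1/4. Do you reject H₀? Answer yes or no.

Exact binomial: n=17, k=5, p₀=1/4=0.2500
P(X≤5) from Σ C(n,i)·p₀^i·(1−p₀)^(n−i)
p-value (one-sided, H₁ less) = 0.76531
At α=0.05: p ≥ α → fail to reject H₀

reject H₀: no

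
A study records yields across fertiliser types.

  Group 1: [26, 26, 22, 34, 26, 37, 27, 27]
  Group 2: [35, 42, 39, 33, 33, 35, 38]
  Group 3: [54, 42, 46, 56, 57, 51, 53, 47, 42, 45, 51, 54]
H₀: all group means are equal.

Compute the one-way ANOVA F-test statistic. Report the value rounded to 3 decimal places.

test statistic = 52.810

Group means [28.12, 36.43, 49.83], grand mean 39.926
SSB = Σnᵢ(x̄ᵢ−x̄)² = 2377.596; SSW = ΣΣ(x−x̄ᵢ)² = 540.256
MSB = 2377.596/2 = 1188.7979; MSW = 540.256/24 = 22.5107
F = MSB/MSW = 52.8104
df = (2, 24)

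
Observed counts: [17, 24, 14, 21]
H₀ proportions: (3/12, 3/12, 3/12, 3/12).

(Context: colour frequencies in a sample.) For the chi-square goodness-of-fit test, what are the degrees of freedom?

df = k − 1 = 4 − 1 = 3

degrees of freedom = 3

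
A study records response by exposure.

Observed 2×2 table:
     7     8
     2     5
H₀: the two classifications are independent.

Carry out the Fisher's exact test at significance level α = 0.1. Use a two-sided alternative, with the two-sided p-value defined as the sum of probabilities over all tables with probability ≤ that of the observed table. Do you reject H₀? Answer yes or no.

Margins: r₁=15, r₂=7, c₁=9, c₂=13, n=22
p_obs = C(15,7)·C(7,2)/C(22,9); sum pmf over tables with pmf ≤ p_obs
p-value (two-sided) = 0.64783
At α=0.1: p ≥ α → fail to reject H₀

reject H₀: no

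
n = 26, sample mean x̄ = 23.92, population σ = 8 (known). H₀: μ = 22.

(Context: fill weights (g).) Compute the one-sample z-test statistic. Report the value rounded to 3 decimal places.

SE = σ/√n = 8/√26 = 1.5689
z = (x̄−μ₀)/SE = (23.92−22)/1.5689 = 1.2238

test statistic = 1.224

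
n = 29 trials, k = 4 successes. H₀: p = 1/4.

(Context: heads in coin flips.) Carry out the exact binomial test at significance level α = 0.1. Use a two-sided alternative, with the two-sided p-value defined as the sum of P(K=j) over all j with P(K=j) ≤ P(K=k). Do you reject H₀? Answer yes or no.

reject H₀: no

Exact binomial: n=29, k=4, p₀=1/4=0.2500
P(X=j) = C(n,j)·p₀^j·(1−p₀)^(n−j); p = Σ P(X=j) over j with P(X=j) ≤ P(X=4)
p-value (two-sided) = 0.20086
At α=0.1: p ≥ α → fail to reject H₀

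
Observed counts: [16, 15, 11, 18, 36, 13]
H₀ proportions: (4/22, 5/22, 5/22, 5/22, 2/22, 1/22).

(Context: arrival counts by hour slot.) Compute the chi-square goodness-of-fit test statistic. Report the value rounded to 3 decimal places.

test statistic = 95.862

n = 109; E_i = n·p_i = [19.82, 24.77, 24.77, 24.77, 9.91, 4.95]
χ² = (16−19.82)²/19.82 + (15−24.77)²/24.77 + (11−24.77)²/24.77 + (18−24.77)²/24.77 + (36−9.91)²/9.91 + (13−4.95)²/4.95 = 95.8624
df = 5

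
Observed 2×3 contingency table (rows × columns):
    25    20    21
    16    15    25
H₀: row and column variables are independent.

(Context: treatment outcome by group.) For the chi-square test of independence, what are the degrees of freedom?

df = (r−1)(c−1) = (2−1)·(3−1) = 2

degrees of freedom = 2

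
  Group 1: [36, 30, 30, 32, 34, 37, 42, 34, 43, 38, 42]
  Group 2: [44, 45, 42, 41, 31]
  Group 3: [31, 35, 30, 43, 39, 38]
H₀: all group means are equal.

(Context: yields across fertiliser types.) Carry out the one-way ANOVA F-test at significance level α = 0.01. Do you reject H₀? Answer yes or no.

reject H₀: no

Group means [36.18, 40.60, 36.00], grand mean 37.136
SSB = Σnᵢ(x̄ᵢ−x̄)² = 77.755; SSW = ΣΣ(x−x̄ᵢ)² = 470.836
MSB = 77.755/2 = 38.8773; MSW = 470.836/19 = 24.7809
F = MSB/MSW = 1.5688
df = (2, 19)
p-value (upper-tail) = 0.23410
At α=0.01: p ≥ α → fail to reject H₀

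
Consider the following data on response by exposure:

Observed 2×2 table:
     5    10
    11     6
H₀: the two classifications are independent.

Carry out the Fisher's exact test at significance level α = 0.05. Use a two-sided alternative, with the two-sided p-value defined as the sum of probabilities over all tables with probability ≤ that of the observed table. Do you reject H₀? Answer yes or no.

Margins: r₁=15, r₂=17, c₁=16, c₂=16, n=32
p_obs = C(15,5)·C(17,11)/C(32,16); sum pmf over tables with pmf ≤ p_obs
p-value (two-sided) = 0.15561
At α=0.05: p ≥ α → fail to reject H₀

reject H₀: no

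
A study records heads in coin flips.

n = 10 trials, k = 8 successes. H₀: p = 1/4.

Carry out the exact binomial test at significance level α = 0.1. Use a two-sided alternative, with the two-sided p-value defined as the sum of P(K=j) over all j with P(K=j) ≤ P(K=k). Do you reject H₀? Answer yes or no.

reject H₀: yes

Exact binomial: n=10, k=8, p₀=1/4=0.2500
P(X=j) = C(n,j)·p₀^j·(1−p₀)^(n−j); p = Σ P(X=j) over j with P(X=j) ≤ P(X=8)
p-value (two-sided) = 0.00042
At α=0.1: p < α → reject H₀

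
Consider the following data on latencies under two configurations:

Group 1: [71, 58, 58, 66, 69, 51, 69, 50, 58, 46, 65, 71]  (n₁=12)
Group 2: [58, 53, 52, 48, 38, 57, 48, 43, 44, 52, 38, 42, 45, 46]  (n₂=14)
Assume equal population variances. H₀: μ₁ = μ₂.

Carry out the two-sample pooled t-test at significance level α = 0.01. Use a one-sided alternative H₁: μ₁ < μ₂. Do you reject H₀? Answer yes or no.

x̄₁=61.000, s₁=8.749, n₁=12
x̄₂=47.429, s₂=6.345, n₂=14
s_p² = [11·8.749² + 13·6.345²]/24 = 56.8929
SE = √(s_p²·(1/12+1/14)) = 2.9673
t = (61.000−47.429)/2.9673 = 4.5737
df = 24
p-value (one-sided, H₁ less) = 0.99994
At α=0.01: p ≥ α → fail to reject H₀

reject H₀: no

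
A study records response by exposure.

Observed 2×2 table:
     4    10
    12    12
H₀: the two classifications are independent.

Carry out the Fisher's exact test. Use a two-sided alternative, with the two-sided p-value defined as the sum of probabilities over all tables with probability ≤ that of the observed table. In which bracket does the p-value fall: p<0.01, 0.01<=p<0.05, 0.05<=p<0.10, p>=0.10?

p-value bracket: p>=0.10

Margins: r₁=14, r₂=24, c₁=16, c₂=22, n=38
p_obs = C(14,4)·C(24,12)/C(38,16); sum pmf over tables with pmf ≤ p_obs
p-value (two-sided) = 0.30871
→ bracket: p>=0.10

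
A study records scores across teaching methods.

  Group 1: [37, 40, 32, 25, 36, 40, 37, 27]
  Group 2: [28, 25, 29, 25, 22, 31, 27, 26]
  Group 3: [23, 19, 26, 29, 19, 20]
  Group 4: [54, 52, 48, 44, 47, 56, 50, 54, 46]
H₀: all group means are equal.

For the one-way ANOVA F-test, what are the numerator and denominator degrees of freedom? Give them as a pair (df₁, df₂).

k = 4 groups, N = 31 total
df = (k−1, N−k) = (4−1, 31−4) = (3, 27)

degrees of freedom = [3, 27]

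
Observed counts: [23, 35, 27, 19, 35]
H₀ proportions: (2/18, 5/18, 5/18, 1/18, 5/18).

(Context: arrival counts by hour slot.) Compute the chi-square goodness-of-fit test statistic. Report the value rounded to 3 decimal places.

n = 139; E_i = n·p_i = [15.44, 38.61, 38.61, 7.72, 38.61]
χ² = (23−15.44)²/15.44 + (35−38.61)²/38.61 + (27−38.61)²/38.61 + (19−7.72)²/7.72 + (35−38.61)²/38.61 = 24.3338
df = 4

test statistic = 24.334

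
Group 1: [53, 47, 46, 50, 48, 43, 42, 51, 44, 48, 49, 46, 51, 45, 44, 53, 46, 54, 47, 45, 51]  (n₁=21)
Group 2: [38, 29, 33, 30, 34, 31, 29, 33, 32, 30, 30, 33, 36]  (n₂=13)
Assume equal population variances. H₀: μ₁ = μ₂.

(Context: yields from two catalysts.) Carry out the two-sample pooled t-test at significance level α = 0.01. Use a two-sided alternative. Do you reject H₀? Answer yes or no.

reject H₀: yes

x̄₁=47.762, s₁=3.477, n₁=21
x̄₂=32.154, s₂=2.734, n₂=13
s_p² = [20·3.477² + 12·2.734²]/32 = 10.3594
SE = √(s_p²·(1/21+1/13)) = 1.1359
t = (47.762−32.154)/1.1359 = 13.7411
df = 32
p-value (two-sided) = 0.00000
At α=0.01: p < α → reject H₀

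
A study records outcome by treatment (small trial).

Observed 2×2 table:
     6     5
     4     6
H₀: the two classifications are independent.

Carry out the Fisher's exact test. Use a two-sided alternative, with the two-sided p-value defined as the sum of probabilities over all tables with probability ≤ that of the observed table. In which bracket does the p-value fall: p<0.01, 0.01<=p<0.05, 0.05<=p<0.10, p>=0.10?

p-value bracket: p>=0.10

Margins: r₁=11, r₂=10, c₁=10, c₂=11, n=21
p_obs = C(11,6)·C(10,4)/C(21,10); sum pmf over tables with pmf ≤ p_obs
p-value (two-sided) = 0.66992
→ bracket: p>=0.10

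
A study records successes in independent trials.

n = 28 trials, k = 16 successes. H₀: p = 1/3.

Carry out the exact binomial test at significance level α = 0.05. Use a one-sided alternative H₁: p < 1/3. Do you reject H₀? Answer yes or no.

Exact binomial: n=28, k=16, p₀=1/3=0.3333
P(X≤16) from Σ C(n,i)·p₀^i·(1−p₀)^(n−i)
p-value (one-sided, H₁ less) = 0.99729
At α=0.05: p ≥ α → fail to reject H₀

reject H₀: no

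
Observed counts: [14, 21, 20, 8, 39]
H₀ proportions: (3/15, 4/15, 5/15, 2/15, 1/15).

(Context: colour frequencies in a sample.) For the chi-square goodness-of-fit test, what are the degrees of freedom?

df = k − 1 = 5 − 1 = 4

degrees of freedom = 4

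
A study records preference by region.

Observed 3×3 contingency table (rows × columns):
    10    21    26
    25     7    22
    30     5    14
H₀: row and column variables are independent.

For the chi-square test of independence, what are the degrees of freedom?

degrees of freedom = 4

df = (r−1)(c−1) = (3−1)·(3−1) = 4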